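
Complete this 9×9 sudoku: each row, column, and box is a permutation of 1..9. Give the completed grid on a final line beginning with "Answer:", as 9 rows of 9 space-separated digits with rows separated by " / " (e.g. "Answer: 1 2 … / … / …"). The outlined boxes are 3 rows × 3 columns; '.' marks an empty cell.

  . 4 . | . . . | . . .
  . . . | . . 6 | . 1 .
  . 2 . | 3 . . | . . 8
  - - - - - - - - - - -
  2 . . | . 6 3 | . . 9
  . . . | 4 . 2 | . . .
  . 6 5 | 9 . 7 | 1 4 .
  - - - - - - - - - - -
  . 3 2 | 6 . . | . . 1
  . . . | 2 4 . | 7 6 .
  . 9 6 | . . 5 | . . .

Step 1. [r8c9∈{3,5}] row 8 places 3 nowhere but r8c9 ⇒ r8c9=3.
Step 2. [r6c5∈{8}] nothing but 8 survives at r6c5. So r6c5=8.
Step 3. [r8c6∈{1,8,9}] 9 has one home in row 8: r8c6. So r8c6=9.
Step 4. [r7c5∈{7}] only 7 remains possible at r7c5. So r7c5=7.
Step 5. [r9c1∈{1,4,7,8}] row 9 places 7 nowhere but r9c1. So r9c1=7.
Step 6. [r7c6∈{8}] r7c6's peers cover all but 8, so r7c6=8.
Step 7. [r1c6∈{1}] nothing but 1 survives at r1c6. So r1c6=1.
Step 8. [r6c1∈{3}] nothing but 3 survives at r6c1. So r6c1=3.
Step 9. [r6c9∈{2}] r6c9's peers cover all but 2, so r6c9=2.
Step 10. [r9c9∈{4}] r9c9 has the single candidate 4 ⇒ r9c9=4.
Step 11. [r2c7∈{2,3,4,5,9}] in row 2, 4 fits only at r2c7. So r2c7=4.
Step 12. [r2c3∈{3,7,8,9}] 3 has one home in row 2: r2c3. So r2c3=3.
Step 13. [r4c3∈{1,4,7,8}] across row 4, 4 lands solely at r4c3, so r4c3=4.
Step 14. [r2c5∈{2,5,9}] 2 has one home in row 2: r2c5. So r2c5=2.
Step 15. [r2c1∈{5,8,9}] r2c1 is the only open cell in row 2 admitting 9 ⇒ r2c1=9.
Step 16. [r5c3∈{1,7,8,9}] in row 5, 9 fits only at r5c3 ⇒ r5c3=9.
Step 17. [r9c4∈{1}] nothing but 1 survives at r9c4, so r9c4=1.
Step 18. [r4c4∈{5}] nothing but 5 survives at r4c4 ⇒ r4c4=5.
Step 19. [r4c7∈{8}] r4c7 has the single candidate 8. So r4c7=8.
Step 20. [r4c8∈{7}] r4c8 is down to just 7, so r4c8=7.
Step 21. [r3c3∈{1,7}] across row 3, 7 lands solely at r3c3, so r3c3=7.
Step 22. [r1c3∈{8}] only 8 remains possible at r1c3, so r1c3=8.
Step 23. [r3c1∈{1,5,6}] row 3 places 1 nowhere but r3c1, so r3c1=1.
Step 24. [r3c7∈{5,6,9}] 6 has one home in row 3: r3c7, so r3c7=6.
Step 25. [r2c2∈{5}] nothing but 5 survives at r2c2, so r2c2=5.
Step 26. [r5c2∈{1,7,8}] in row 5, 7 fits only at r5c2, so r5c2=7.
Step 27. [r8c1∈{5,8}] 5 has one home in row 8: r8c1. So r8c1=5.
Step 28. [r9c7∈{2}] only 2 remains possible at r9c7. So r9c7=2.
Step 29. [r1c8∈{2,3,5,9}] in row 1, 2 fits only at r1c8, so r1c8=2.
Step 30. [r1c7∈{3,5,9}] r1c7 is the only open cell in row 1 admitting 3. So r1c7=3.
Step 31. [r5c7∈{5}] r5c7 is down to just 5 ⇒ r5c7=5.
Step 32. [r3c8∈{5,9}] r3c8 is the only open cell in box 3 admitting 9, so r3c8=9.
Step 33. [r1c4∈{7}] nothing but 7 survives at r1c4 ⇒ r1c4=7.
Step 34. [r4c2∈{1}] only 1 remains possible at r4c2 ⇒ r4c2=1.
Step 35. [r1c9∈{5}] r1c9 is down to just 5, so r1c9=5.
Step 36. [r5c5∈{1}] r5c5 is down to just 1. So r5c5=1.
Step 37. [r7c7∈{9}] only 9 remains possible at r7c7, so r7c7=9.
Step 38. [r5c9∈{6}] only 6 remains possible at r5c9 ⇒ r5c9=6.
Step 39. [r9c8∈{8}] r9c8 is down to just 8, so r9c8=8.
Step 40. [r2c4∈{8}] nothing but 8 survives at r2c4 ⇒ r2c4=8.
Step 41. [r7c1∈{4}] nothing but 4 survives at r7c1, so r7c1=4.
Step 42. [r5c8∈{3}] r5c8 is down to just 3. So r5c8=3.
Step 43. [r2c9∈{7}] nothing but 7 survives at r2c9 ⇒ r2c9=7.
Step 44. [r9c5∈{3}] r9c5 has the single candidate 3. So r9c5=3.
Step 45. [r5c1∈{8}] only 8 remains possible at r5c1, so r5c1=8.
Step 46. [r8c2∈{8}] r8c2 has the single candidate 8, so r8c2=8.
Step 47. [r1c1∈{6}] r1c1's peers cover all but 6. So r1c1=6.
Step 48. [r1c5∈{9}] r1c5's peers cover all but 9 ⇒ r1c5=9.
Step 49. [r7c8∈{5}] r7c8 has the single candidate 5. So r7c8=5.
Step 50. [r3c5∈{5}] nothing but 5 survives at r3c5 ⇒ r3c5=5.
Step 51. [r8c3∈{1}] only 1 remains possible at r8c3 ⇒ r8c3=1.
Step 52. [r3c6∈{4}] r3c6 is down to just 4, so r3c6=4.

Answer: 6 4 8 7 9 1 3 2 5 / 9 5 3 8 2 6 4 1 7 / 1 2 7 3 5 4 6 9 8 / 2 1 4 5 6 3 8 7 9 / 8 7 9 4 1 2 5 3 6 / 3 6 5 9 8 7 1 4 2 / 4 3 2 6 7 8 9 5 1 / 5 8 1 2 4 9 7 6 3 / 7 9 6 1 3 5 2 8 4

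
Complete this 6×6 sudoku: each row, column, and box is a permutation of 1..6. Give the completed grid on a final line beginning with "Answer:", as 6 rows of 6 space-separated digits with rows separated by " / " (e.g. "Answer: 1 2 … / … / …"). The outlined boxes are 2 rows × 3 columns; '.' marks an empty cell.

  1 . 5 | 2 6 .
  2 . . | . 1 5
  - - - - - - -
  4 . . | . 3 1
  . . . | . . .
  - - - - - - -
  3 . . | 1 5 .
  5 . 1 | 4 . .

Step 1. [r4c1∈{6}] nothing but 6 survives at r4c1, so r4c1=6.
Step 2. [r3c3∈{2}] nothing but 2 survives at r3c3 ⇒ r3c3=2.
Step 3. [r6c5∈{2}] r6c5 has the single candidate 2. So r6c5=2.
Step 4. [r6c2∈{6}] r6c2 is down to just 6, so r6c2=6.
Step 5. [r1c6∈{3,4}] 4 has one home in box 2: r1c6 ⇒ r1c6=4.
Step 6. [r1c2∈{3}] r1c2's peers cover all but 3 ⇒ r1c2=3.
Step 7. [r5c3∈{4}] only 4 remains possible at r5c3. So r5c3=4.
Step 8. [r4c4∈{5}] nothing but 5 survives at r4c4. So r4c4=5.
Step 9. [r2c3∈{6}] nothing but 6 survives at r2c3, so r2c3=6.
Step 10. [r2c2∈{4}] r2c2's peers cover all but 4, so r2c2=4.
Step 11. [r4c6∈{2}] nothing but 2 survives at r4c6 ⇒ r4c6=2.
Step 12. [r4c3∈{3}] r4c3 is down to just 3 ⇒ r4c3=3.
Step 13. [r2c4∈{3}] r2c4 is down to just 3, so r2c4=3.
Step 14. [r4c2∈{1}] nothing but 1 survives at r4c2, so r4c2=1.
Step 15. [r6c6∈{3}] only 3 remains possible at r6c6, so r6c6=3.
Step 16. [r5c2∈{2}] only 2 remains possible at r5c2. So r5c2=2.
Step 17. [r5c6∈{6}] r5c6 is down to just 6 ⇒ r5c6=6.
Step 18. [r4c5∈{4}] only 4 remains possible at r4c5, so r4c5=4.
Step 19. [r3c2∈{5}] r3c2 is down to just 5, so r3c2=5.
Step 20. [r3c4∈{6}] only 6 remains possible at r3c4. So r3c4=6.

Answer: 1 3 5 2 6 4 / 2 4 6 3 1 5 / 4 5 2 6 3 1 / 6 1 3 5 4 2 / 3 2 4 1 5 6 / 5 6 1 4 2 3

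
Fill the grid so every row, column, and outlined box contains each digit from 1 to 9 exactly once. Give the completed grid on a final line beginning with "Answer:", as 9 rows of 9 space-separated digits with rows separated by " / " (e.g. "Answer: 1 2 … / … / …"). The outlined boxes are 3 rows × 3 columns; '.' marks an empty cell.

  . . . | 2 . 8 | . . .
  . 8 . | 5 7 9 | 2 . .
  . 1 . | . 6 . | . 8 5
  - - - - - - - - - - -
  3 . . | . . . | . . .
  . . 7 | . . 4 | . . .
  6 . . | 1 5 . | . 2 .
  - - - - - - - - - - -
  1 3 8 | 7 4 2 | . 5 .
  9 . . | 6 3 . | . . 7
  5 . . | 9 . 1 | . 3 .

Step 1. [r2c1∈{4}] r2c1 has the single candidate 4. So r2c1=4.
Step 2. [r4c3∈{1,2,4,5,9}] in col 3, 1 fits only at r4c3 ⇒ r4c3=1.
Step 3. [r8c7∈{1,4,8}] across row 8, 8 lands solely at r8c7 ⇒ r8c7=8.
Step 4. [r6c9∈{3,4,8,9}] 8 has one home in row 6: r6c9 ⇒ r6c9=8.
Step 5. [r1c1∈{7}] nothing but 7 survives at r1c1, so r1c1=7.
Step 6. [r4c8∈{4,6,7,9}] across col 8, 7 lands solely at r4c8 ⇒ r4c8=7.
Step 7. [r8c8∈{1,4}] across row 8, 1 lands solely at r8c8 ⇒ r8c8=1.
Step 8. [r2c8∈{6}] nothing but 6 survives at r2c8 ⇒ r2c8=6.
Step 9. [r5c8∈{9}] nothing but 9 survives at r5c8, so r5c8=9.
Step 10. [r3c6∈{3}] only 3 remains possible at r3c6, so r3c6=3.
Step 11. [r2c9∈{1,3}] row 2 places 1 nowhere but r2c9, so r2c9=1.
Step 12. [r6c7∈{3,4}] across row 6, 3 lands solely at r6c7 ⇒ r6c7=3.
Step 13. [r5c9∈{6}] r5c9's peers cover all but 6. So r5c9=6.
Step 14. [r4c9∈{4}] r4c9's peers cover all but 4 ⇒ r4c9=4.
Step 15. [r9c7∈{4,6}] in box 9, 4 fits only at r9c7. So r9c7=4.
Step 16. [r1c7∈{9}] r1c7 is down to just 9. So r1c7=9.
Step 17. [r4c4∈{8}] r4c4's peers cover all but 8. So r4c4=8.
Step 18. [r5c5∈{2}] nothing but 2 survives at r5c5 ⇒ r5c5=2.
Step 19. [r4c2∈{2,5,9}] row 4 places 2 nowhere but r4c2. So r4c2=2.
Step 20. [r1c3∈{3,5,6}] r1c3 is the only open cell in col 3 admitting 5 ⇒ r1c3=5.
Step 21. [r8c3∈{2,4}] across row 8, 2 lands solely at r8c3, so r8c3=2.
Step 22. [r6c3∈{4,9}] 4 has one home in col 3: r6c3 ⇒ r6c3=4.
Step 23. [r4c7∈{5}] nothing but 5 survives at r4c7, so r4c7=5.
Step 24. [r9c3∈{6}] nothing but 6 survives at r9c3, so r9c3=6.
Step 25. [r9c9∈{2}] r9c9's peers cover all but 2, so r9c9=2.
Step 26. [r5c7∈{1}] r5c7 has the single candidate 1. So r5c7=1.
Step 27. [r2c3∈{3}] only 3 remains possible at r2c3, so r2c3=3.
Step 28. [r1c5∈{1}] only 1 remains possible at r1c5 ⇒ r1c5=1.
Step 29. [r3c7∈{7}] r3c7 is down to just 7. So r3c7=7.
Step 30. [r8c6∈{5}] nothing but 5 survives at r8c6, so r8c6=5.
Step 31. [r3c3∈{9}] r3c3 has the single candidate 9, so r3c3=9.
Step 32. [r9c2∈{7}] only 7 remains possible at r9c2. So r9c2=7.
Step 33. [r7c7∈{6}] r7c7's peers cover all but 6. So r7c7=6.
Step 34. [r9c5∈{8}] only 8 remains possible at r9c5 ⇒ r9c5=8.
Step 35. [r6c2∈{9}] r6c2's peers cover all but 9, so r6c2=9.
Step 36. [r1c9∈{3}] r1c9 has the single candidate 3 ⇒ r1c9=3.
Step 37. [r5c2∈{5}] r5c2 is down to just 5, so r5c2=5.
Step 38. [r4c5∈{9}] r4c5 has the single candidate 9 ⇒ r4c5=9.
Step 39. [r3c4∈{4}] only 4 remains possible at r3c4 ⇒ r3c4=4.
Step 40. [r8c2∈{4}] r8c2 has the single candidate 4 ⇒ r8c2=4.
Step 41. [r1c8∈{4}] r1c8's peers cover all but 4 ⇒ r1c8=4.
Step 42. [r5c1∈{8}] r5c1 is down to just 8, so r5c1=8.
Step 43. [r6c6∈{7}] r6c6's peers cover all but 7. So r6c6=7.
Step 44. [r5c4∈{3}] r5c4's peers cover all but 3, so r5c4=3.
Step 45. [r1c2∈{6}] only 6 remains possible at r1c2 ⇒ r1c2=6.
Step 46. [r4c6∈{6}] r4c6 has the single candidate 6 ⇒ r4c6=6.
Step 47. [r3c1∈{2}] nothing but 2 survives at r3c1. So r3c1=2.
Step 48. [r7c9∈{9}] nothing but 9 survives at r7c9, so r7c9=9.

Answer: 7 6 5 2 1 8 9 4 3 / 4 8 3 5 7 9 2 6 1 / 2 1 9 4 6 3 7 8 5 / 3 2 1 8 9 6 5 7 4 / 8 5 7 3 2 4 1 9 6 / 6 9 4 1 5 7 3 2 8 / 1 3 8 7 4 2 6 5 9 / 9 4 2 6 3 5 8 1 7 / 5 7 6 9 8 1 4 3 2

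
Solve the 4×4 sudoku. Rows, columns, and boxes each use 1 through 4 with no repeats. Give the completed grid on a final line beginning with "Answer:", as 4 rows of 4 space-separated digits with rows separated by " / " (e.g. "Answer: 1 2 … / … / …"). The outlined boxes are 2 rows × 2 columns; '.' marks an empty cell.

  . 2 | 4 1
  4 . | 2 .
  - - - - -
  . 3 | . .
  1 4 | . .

Step 1. [r4c4∈{2,3}] 2 has one home in row 4: r4c4, so r4c4=2.
Step 2. [r2c2∈{1}] r2c2's peers cover all but 1. So r2c2=1.
Step 3. [r3c4∈{4}] r3c4's peers cover all but 4. So r3c4=4.
Step 4. [r3c3∈{1}] r3c3's peers cover all but 1, so r3c3=1.
Step 5. [r2c4∈{3}] nothing but 3 survives at r2c4. So r2c4=3.
Step 6. [r1c1∈{3}] r1c1's peers cover all but 3. So r1c1=3.
Step 7. [r4c3∈{3}] r4c3's peers cover all but 3, so r4c3=3.
Step 8. [r3c1∈{2}] only 2 remains possible at r3c1. So r3c1=2.

Answer: 3 2 4 1 / 4 1 2 3 / 2 3 1 4 / 1 4 3 2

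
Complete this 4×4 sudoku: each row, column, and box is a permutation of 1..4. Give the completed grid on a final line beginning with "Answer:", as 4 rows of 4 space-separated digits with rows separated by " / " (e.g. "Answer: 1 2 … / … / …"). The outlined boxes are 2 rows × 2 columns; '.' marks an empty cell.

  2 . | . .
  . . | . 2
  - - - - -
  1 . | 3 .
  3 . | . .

Step 1. [r3c4∈{4}] r3c4's peers cover all but 4. So r3c4=4.
Step 2. [r4c2∈{2,4}] 4 has one home in row 4: r4c2. So r4c2=4.
Step 3. [r2c2∈{1,3}] across row 2, 3 lands solely at r2c2. So r2c2=3.
Step 4. [r2c3∈{1,4}] across row 2, 1 lands solely at r2c3 ⇒ r2c3=1.
Step 5. [r1c4∈{3}] r1c4's peers cover all but 3. So r1c4=3.
Step 6. [r1c3∈{4}] nothing but 4 survives at r1c3 ⇒ r1c3=4.
Step 7. [r2c1∈{4}] r2c1 has the single candidate 4. So r2c1=4.
Step 8. [r4c3∈{2}] only 2 remains possible at r4c3, so r4c3=2.
Step 9. [r1c2∈{1}] r1c2 is down to just 1 ⇒ r1c2=1.
Step 10. [r3c2∈{2}] r3c2's peers cover all but 2 ⇒ r3c2=2.
Step 11. [r4c4∈{1}] nothing but 1 survives at r4c4, so r4c4=1.

Answer: 2 1 4 3 / 4 3 1 2 / 1 2 3 4 / 3 4 2 1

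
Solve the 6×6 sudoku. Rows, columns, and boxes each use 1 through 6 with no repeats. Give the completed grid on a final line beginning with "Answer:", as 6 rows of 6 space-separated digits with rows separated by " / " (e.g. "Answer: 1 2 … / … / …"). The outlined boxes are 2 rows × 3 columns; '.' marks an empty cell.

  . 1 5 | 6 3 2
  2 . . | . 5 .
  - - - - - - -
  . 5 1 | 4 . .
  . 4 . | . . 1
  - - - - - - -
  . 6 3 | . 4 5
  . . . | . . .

Step 1. [r6c5∈{1,2,6}] in col 5, 1 fits only at r6c5, so r6c5=1.
Step 2. [r4c3∈{2,6}] r4c3 is the only open cell in box 3 admitting 2. So r4c3=2.
Step 3. [r4c5∈{6}] only 6 remains possible at r4c5, so r4c5=6.
Step 4. [r3c6∈{3}] nothing but 3 survives at r3c6, so r3c6=3.
Step 5. [r6c3∈{4}] r6c3's peers cover all but 4. So r6c3=4.
Step 6. [r6c4∈{2,3}] in row 6, 3 fits only at r6c4. So r6c4=3.
Step 7. [r1c1∈{4}] r1c1's peers cover all but 4, so r1c1=4.
Step 8. [r5c1∈{1}] r5c1 is down to just 1. So r5c1=1.
Step 9. [r4c1∈{3}] r4c1 is down to just 3. So r4c1=3.
Step 10. [r4c4∈{5}] only 5 remains possible at r4c4 ⇒ r4c4=5.
Step 11. [r3c1∈{6}] only 6 remains possible at r3c1, so r3c1=6.
Step 12. [r2c4∈{1}] r2c4 is down to just 1. So r2c4=1.
Step 13. [r6c1∈{5}] r6c1 is down to just 5 ⇒ r6c1=5.
Step 14. [r2c6∈{4}] r2c6 has the single candidate 4. So r2c6=4.
Step 15. [r5c4∈{2}] only 2 remains possible at r5c4, so r5c4=2.
Step 16. [r3c5∈{2}] only 2 remains possible at r3c5. So r3c5=2.
Step 17. [r6c6∈{6}] r6c6 has the single candidate 6. So r6c6=6.
Step 18. [r2c3∈{6}] r2c3 has the single candidate 6, so r2c3=6.
Step 19. [r6c2∈{2}] only 2 remains possible at r6c2, so r6c2=2.
Step 20. [r2c2∈{3}] r2c2's peers cover all but 3 ⇒ r2c2=3.

Answer: 4 1 5 6 3 2 / 2 3 6 1 5 4 / 6 5 1 4 2 3 / 3 4 2 5 6 1 / 1 6 3 2 4 5 / 5 2 4 3 1 6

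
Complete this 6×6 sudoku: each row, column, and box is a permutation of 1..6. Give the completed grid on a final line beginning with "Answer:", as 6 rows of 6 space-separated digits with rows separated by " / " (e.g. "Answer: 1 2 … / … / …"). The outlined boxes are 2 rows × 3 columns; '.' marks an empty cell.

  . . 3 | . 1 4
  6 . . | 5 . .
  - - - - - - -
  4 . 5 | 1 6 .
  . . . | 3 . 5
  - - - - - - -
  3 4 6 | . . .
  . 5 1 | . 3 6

Step 1. [r1c2∈{2}] r1c2's peers cover all but 2 ⇒ r1c2=2.
Step 2. [r5c4∈{2}] nothing but 2 survives at r5c4, so r5c4=2.
Step 3. [r2c5∈{2}] only 2 remains possible at r2c5 ⇒ r2c5=2.
Step 4. [r4c1∈{1,2}] col 1 places 1 nowhere but r4c1, so r4c1=1.
Step 5. [r6c1∈{2}] nothing but 2 survives at r6c1 ⇒ r6c1=2.
Step 6. [r4c3∈{2}] r4c3's peers cover all but 2, so r4c3=2.
Step 7. [r1c4∈{6}] r1c4 has the single candidate 6, so r1c4=6.
Step 8. [r3c6∈{2}] r3c6 is down to just 2 ⇒ r3c6=2.
Step 9. [r2c3∈{4}] r2c3's peers cover all but 4. So r2c3=4.
Step 10. [r2c6∈{3}] r2c6's peers cover all but 3. So r2c6=3.
Step 11. [r4c2∈{6}] r4c2 has the single candidate 6 ⇒ r4c2=6.
Step 12. [r5c5∈{5}] r5c5 has the single candidate 5, so r5c5=5.
Step 13. [r2c2∈{1}] only 1 remains possible at r2c2, so r2c2=1.
Step 14. [r6c4∈{4}] nothing but 4 survives at r6c4. So r6c4=4.
Step 15. [r3c2∈{3}] only 3 remains possible at r3c2 ⇒ r3c2=3.
Step 16. [r4c5∈{4}] nothing but 4 survives at r4c5. So r4c5=4.
Step 17. [r1c1∈{5}] r1c1 has the single candidate 5 ⇒ r1c1=5.
Step 18. [r5c6∈{1}] r5c6 is down to just 1, so r5c6=1.

Answer: 5 2 3 6 1 4 / 6 1 4 5 2 3 / 4 3 5 1 6 2 / 1 6 2 3 4 5 / 3 4 6 2 5 1 / 2 5 1 4 3 6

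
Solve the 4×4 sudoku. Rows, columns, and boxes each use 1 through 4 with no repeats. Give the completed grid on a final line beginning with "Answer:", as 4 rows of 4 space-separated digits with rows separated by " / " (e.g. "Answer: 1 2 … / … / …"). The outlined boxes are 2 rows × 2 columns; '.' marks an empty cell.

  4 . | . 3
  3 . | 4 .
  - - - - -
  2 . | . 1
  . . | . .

Step 1. [r2c2∈{1,2}] 1 has one home in row 2: r2c2, so r2c2=1.
Step 2. [r4c4∈{2,4}] 4 has one home in col 4: r4c4 ⇒ r4c4=4.
Step 3. [r3c3∈{3}] r3c3 has the single candidate 3. So r3c3=3.
Step 4. [r4c3∈{2}] r4c3's peers cover all but 2. So r4c3=2.
Step 5. [r1c3∈{1}] nothing but 1 survives at r1c3 ⇒ r1c3=1.
Step 6. [r4c1∈{1}] r4c1 is down to just 1 ⇒ r4c1=1.
Step 7. [r1c2∈{2}] nothing but 2 survives at r1c2, so r1c2=2.
Step 8. [r3c2∈{4}] r3c2's peers cover all but 4, so r3c2=4.
Step 9. [r2c4∈{2}] r2c4's peers cover all but 2 ⇒ r2c4=2.
Step 10. [r4c2∈{3}] r4c2's peers cover all but 3. So r4c2=3.

Answer: 4 2 1 3 / 3 1 4 2 / 2 4 3 1 / 1 3 2 4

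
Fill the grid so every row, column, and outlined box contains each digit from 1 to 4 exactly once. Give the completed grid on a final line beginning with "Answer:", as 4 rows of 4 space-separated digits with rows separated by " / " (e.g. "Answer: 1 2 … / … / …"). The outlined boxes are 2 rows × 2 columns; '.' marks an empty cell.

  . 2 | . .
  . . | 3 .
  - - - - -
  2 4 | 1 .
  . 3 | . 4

Step 1. [r2c2∈{1}] r2c2 has the single candidate 1, so r2c2=1.
Step 2. [r1c1∈{3,4}] in row 1, 3 fits only at r1c1 ⇒ r1c1=3.
Step 3. [r4c1∈{1}] r4c1's peers cover all but 1, so r4c1=1.
Step 4. [r2c4∈{2}] r2c4 is down to just 2 ⇒ r2c4=2.
Step 5. [r4c3∈{2}] r4c3's peers cover all but 2. So r4c3=2.
Step 6. [r1c4∈{1}] r1c4 is down to just 1. So r1c4=1.
Step 7. [r3c4∈{3}] r3c4 is down to just 3. So r3c4=3.
Step 8. [r1c3∈{4}] r1c3 is down to just 4, so r1c3=4.
Step 9. [r2c1∈{4}] r2c1 is down to just 4 ⇒ r2c1=4.

Answer: 3 2 4 1 / 4 1 3 2 / 2 4 1 3 / 1 3 2 4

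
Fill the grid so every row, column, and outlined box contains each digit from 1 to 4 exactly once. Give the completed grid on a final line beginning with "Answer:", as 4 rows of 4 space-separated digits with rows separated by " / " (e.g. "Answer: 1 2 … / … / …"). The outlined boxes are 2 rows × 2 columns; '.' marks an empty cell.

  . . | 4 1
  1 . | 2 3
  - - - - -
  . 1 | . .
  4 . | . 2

Step 1. [r4c2∈{3}] nothing but 3 survives at r4c2 ⇒ r4c2=3.
Step 2. [r3c1∈{2}] r3c1 has the single candidate 2, so r3c1=2.
Step 3. [r3c4∈{4}] only 4 remains possible at r3c4 ⇒ r3c4=4.
Step 4. [r2c2∈{4}] nothing but 4 survives at r2c2. So r2c2=4.
Step 5. [r1c2∈{2}] nothing but 2 survives at r1c2. So r1c2=2.
Step 6. [r4c3∈{1}] r4c3 has the single candidate 1. So r4c3=1.
Step 7. [r1c1∈{3}] only 3 remains possible at r1c1 ⇒ r1c1=3.
Step 8. [r3c3∈{3}] r3c3 is down to just 3 ⇒ r3c3=3.

Answer: 3 2 4 1 / 1 4 2 3 / 2 1 3 4 / 4 3 1 2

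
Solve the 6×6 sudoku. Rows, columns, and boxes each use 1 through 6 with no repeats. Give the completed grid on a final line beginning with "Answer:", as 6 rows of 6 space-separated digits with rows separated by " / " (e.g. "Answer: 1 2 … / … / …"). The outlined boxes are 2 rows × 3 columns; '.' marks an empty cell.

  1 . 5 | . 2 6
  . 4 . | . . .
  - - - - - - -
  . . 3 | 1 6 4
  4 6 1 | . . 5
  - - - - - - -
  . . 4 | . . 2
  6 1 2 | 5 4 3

Step 1. [r2c4∈{3}] r2c4 has the single candidate 3, so r2c4=3.
Step 2. [r5c1∈{3,5}] across col 1, 3 lands solely at r5c1 ⇒ r5c1=3.
Step 3. [r3c2∈{2,5}] in col 2, 2 fits only at r3c2. So r3c2=2.
Step 4. [r2c5∈{1,5}] 5 has one home in row 2: r2c5. So r2c5=5.
Step 5. [r1c4∈{4}] r1c4 has the single candidate 4, so r1c4=4.
Step 6. [r2c3∈{6}] r2c3 is down to just 6. So r2c3=6.
Step 7. [r2c6∈{1}] only 1 remains possible at r2c6 ⇒ r2c6=1.
Step 8. [r4c4∈{2}] nothing but 2 survives at r4c4. So r4c4=2.
Step 9. [r3c1∈{5}] r3c1 is down to just 5, so r3c1=5.
Step 10. [r1c2∈{3}] r1c2 has the single candidate 3, so r1c2=3.
Step 11. [r2c1∈{2}] r2c1 is down to just 2. So r2c1=2.
Step 12. [r4c5∈{3}] r4c5 is down to just 3. So r4c5=3.
Step 13. [r5c4∈{6}] r5c4 has the single candidate 6 ⇒ r5c4=6.
Step 14. [r5c5∈{1}] r5c5 has the single candidate 1 ⇒ r5c5=1.
Step 15. [r5c2∈{5}] r5c2 is down to just 5, so r5c2=5.

Answer: 1 3 5 4 2 6 / 2 4 6 3 5 1 / 5 2 3 1 6 4 / 4 6 1 2 3 5 / 3 5 4 6 1 2 / 6 1 2 5 4 3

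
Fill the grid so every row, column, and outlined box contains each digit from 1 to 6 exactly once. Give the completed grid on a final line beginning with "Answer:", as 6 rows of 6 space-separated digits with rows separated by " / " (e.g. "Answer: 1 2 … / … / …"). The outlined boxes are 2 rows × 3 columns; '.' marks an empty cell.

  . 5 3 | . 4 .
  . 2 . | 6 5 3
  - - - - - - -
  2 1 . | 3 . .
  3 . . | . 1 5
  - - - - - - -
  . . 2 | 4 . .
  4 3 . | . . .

Step 1. [r5c2∈{6}] r5c2 is down to just 6. So r5c2=6.
Step 2. [r5c6∈{1}] r5c6 is down to just 1. So r5c6=1.
Step 3. [r2c3∈{1,4}] in row 2, 4 fits only at r2c3 ⇒ r2c3=4.
Step 4. [r6c5∈{2,6}] 2 has one home in col 5: r6c5, so r6c5=2.
Step 5. [r3c5∈{6}] r3c5's peers cover all but 6, so r3c5=6.
Step 6. [r1c4∈{1,2}] col 4 places 1 nowhere but r1c4 ⇒ r1c4=1.
Step 7. [r5c1∈{5}] r5c1 has the single candidate 5 ⇒ r5c1=5.
Step 8. [r6c4∈{5}] r6c4 has the single candidate 5, so r6c4=5.
Step 9. [r4c2∈{4}] r4c2 has the single candidate 4, so r4c2=4.
Step 10. [r4c4∈{2}] nothing but 2 survives at r4c4, so r4c4=2.
Step 11. [r3c3∈{5}] r3c3 is down to just 5. So r3c3=5.
Step 12. [r4c3∈{6}] r4c3 has the single candidate 6. So r4c3=6.
Step 13. [r1c6∈{2}] r1c6 is down to just 2, so r1c6=2.
Step 14. [r6c3∈{1}] r6c3's peers cover all but 1, so r6c3=1.
Step 15. [r1c1∈{6}] r1c1 has the single candidate 6 ⇒ r1c1=6.
Step 16. [r6c6∈{6}] r6c6 is down to just 6, so r6c6=6.
Step 17. [r2c1∈{1}] r2c1's peers cover all but 1, so r2c1=1.
Step 18. [r3c6∈{4}] r3c6's peers cover all but 4, so r3c6=4.
Step 19. [r5c5∈{3}] r5c5 is down to just 3. So r5c5=3.

Answer: 6 5 3 1 4 2 / 1 2 4 6 5 3 / 2 1 5 3 6 4 / 3 4 6 2 1 5 / 5 6 2 4 3 1 / 4 3 1 5 2 6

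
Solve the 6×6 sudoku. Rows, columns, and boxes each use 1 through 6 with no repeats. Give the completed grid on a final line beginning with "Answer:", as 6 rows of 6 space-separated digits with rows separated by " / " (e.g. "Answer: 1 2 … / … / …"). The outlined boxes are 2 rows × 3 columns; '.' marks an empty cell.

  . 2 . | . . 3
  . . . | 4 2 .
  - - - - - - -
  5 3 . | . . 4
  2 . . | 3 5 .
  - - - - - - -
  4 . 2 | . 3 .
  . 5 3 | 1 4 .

Step 1. [r6c1∈{6}] r6c1 is down to just 6, so r6c1=6.
Step 2. [r1c1∈{1}] r1c1's peers cover all but 1, so r1c1=1.
Step 3. [r2c2∈{6}] r2c2 has the single candidate 6. So r2c2=6.
Step 4. [r3c5∈{1,6}] col 5 places 1 nowhere but r3c5. So r3c5=1.
Step 5. [r4c3∈{1,4,6}] col 3 places 1 nowhere but r4c3. So r4c3=1.
Step 6. [r2c3∈{5}] nothing but 5 survives at r2c3, so r2c3=5.
Step 7. [r4c6∈{6}] r4c6 is down to just 6. So r4c6=6.
Step 8. [r1c4∈{5,6}] in row 1, 5 fits only at r1c4 ⇒ r1c4=5.
Step 9. [r5c6∈{5}] only 5 remains possible at r5c6, so r5c6=5.
Step 10. [r3c4∈{2}] nothing but 2 survives at r3c4, so r3c4=2.
Step 11. [r2c6∈{1}] only 1 remains possible at r2c6, so r2c6=1.
Step 12. [r2c1∈{3}] r2c1's peers cover all but 3, so r2c1=3.
Step 13. [r6c6∈{2}] nothing but 2 survives at r6c6. So r6c6=2.
Step 14. [r1c3∈{4}] r1c3 is down to just 4 ⇒ r1c3=4.
Step 15. [r5c4∈{6}] only 6 remains possible at r5c4, so r5c4=6.
Step 16. [r3c3∈{6}] only 6 remains possible at r3c3, so r3c3=6.
Step 17. [r1c5∈{6}] nothing but 6 survives at r1c5 ⇒ r1c5=6.
Step 18. [r5c2∈{1}] r5c2 has the single candidate 1. So r5c2=1.
Step 19. [r4c2∈{4}] r4c2 is down to just 4. So r4c2=4.

Answer: 1 2 4 5 6 3 / 3 6 5 4 2 1 / 5 3 6 2 1 4 / 2 4 1 3 5 6 / 4 1 2 6 3 5 / 6 5 3 1 4 2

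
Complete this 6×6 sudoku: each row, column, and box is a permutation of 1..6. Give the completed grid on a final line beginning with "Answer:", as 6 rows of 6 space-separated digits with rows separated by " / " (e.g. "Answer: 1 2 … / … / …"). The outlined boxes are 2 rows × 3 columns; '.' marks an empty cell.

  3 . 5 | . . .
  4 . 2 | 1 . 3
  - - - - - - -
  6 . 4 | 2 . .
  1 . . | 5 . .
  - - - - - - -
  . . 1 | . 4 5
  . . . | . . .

Step 1. [r6c3∈{3,6}] col 3 places 6 nowhere but r6c3, so r6c3=6.
Step 2. [r4c2∈{2,3}] row 4 places 2 nowhere but r4c2 ⇒ r4c2=2.
Step 3. [r6c4∈{3}] only 3 remains possible at r6c4 ⇒ r6c4=3.
Step 4. [r3c2∈{3,5}] r3c2 is the only open cell in row 3 admitting 5. So r3c2=5.
Step 5. [r1c4∈{4,6}] across col 4, 4 lands solely at r1c4 ⇒ r1c4=4.
Step 6. [r2c2∈{6}] only 6 remains possible at r2c2 ⇒ r2c2=6.
Step 7. [r3c6∈{1}] only 1 remains possible at r3c6, so r3c6=1.
Step 8. [r6c6∈{2}] r6c6 is down to just 2 ⇒ r6c6=2.
Step 9. [r1c6∈{6}] r1c6 is down to just 6. So r1c6=6.
Step 10. [r4c3∈{3}] only 3 remains possible at r4c3. So r4c3=3.
Step 11. [r4c6∈{4}] only 4 remains possible at r4c6 ⇒ r4c6=4.
Step 12. [r3c5∈{3}] r3c5's peers cover all but 3 ⇒ r3c5=3.
Step 13. [r6c2∈{4}] nothing but 4 survives at r6c2, so r6c2=4.
Step 14. [r5c1∈{2}] only 2 remains possible at r5c1, so r5c1=2.
Step 15. [r6c1∈{5}] r6c1 is down to just 5 ⇒ r6c1=5.
Step 16. [r6c5∈{1}] r6c5's peers cover all but 1 ⇒ r6c5=1.
Step 17. [r2c5∈{5}] only 5 remains possible at r2c5 ⇒ r2c5=5.
Step 18. [r5c4∈{6}] nothing but 6 survives at r5c4, so r5c4=6.
Step 19. [r1c5∈{2}] nothing but 2 survives at r1c5, so r1c5=2.
Step 20. [r4c5∈{6}] r4c5 has the single candidate 6, so r4c5=6.
Step 21. [r5c2∈{3}] nothing but 3 survives at r5c2, so r5c2=3.
Step 22. [r1c2∈{1}] r1c2 has the single candidate 1 ⇒ r1c2=1.

Answer: 3 1 5 4 2 6 / 4 6 2 1 5 3 / 6 5 4 2 3 1 / 1 2 3 5 6 4 / 2 3 1 6 4 5 / 5 4 6 3 1 2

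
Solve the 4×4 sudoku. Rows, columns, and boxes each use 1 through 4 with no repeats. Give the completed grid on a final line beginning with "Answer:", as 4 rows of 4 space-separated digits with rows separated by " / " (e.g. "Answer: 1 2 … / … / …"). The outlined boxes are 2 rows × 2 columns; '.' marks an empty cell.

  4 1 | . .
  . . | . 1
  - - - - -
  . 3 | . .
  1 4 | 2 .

Step 1. [r2c3∈{3,4}] r2c3 is the only open cell in row 2 admitting 4 ⇒ r2c3=4.
Step 2. [r2c1∈{2,3}] r2c1 is the only open cell in row 2 admitting 3 ⇒ r2c1=3.
Step 3. [r1c3∈{3}] only 3 remains possible at r1c3, so r1c3=3.
Step 4. [r3c4∈{4}] only 4 remains possible at r3c4. So r3c4=4.
Step 5. [r1c4∈{2}] nothing but 2 survives at r1c4 ⇒ r1c4=2.
Step 6. [r2c2∈{2}] r2c2 has the single candidate 2 ⇒ r2c2=2.
Step 7. [r3c3∈{1}] r3c3 has the single candidate 1 ⇒ r3c3=1.
Step 8. [r3c1∈{2}] only 2 remains possible at r3c1, so r3c1=2.
Step 9. [r4c4∈{3}] nothing but 3 survives at r4c4 ⇒ r4c4=3.

Answer: 4 1 3 2 / 3 2 4 1 / 2 3 1 4 / 1 4 2 3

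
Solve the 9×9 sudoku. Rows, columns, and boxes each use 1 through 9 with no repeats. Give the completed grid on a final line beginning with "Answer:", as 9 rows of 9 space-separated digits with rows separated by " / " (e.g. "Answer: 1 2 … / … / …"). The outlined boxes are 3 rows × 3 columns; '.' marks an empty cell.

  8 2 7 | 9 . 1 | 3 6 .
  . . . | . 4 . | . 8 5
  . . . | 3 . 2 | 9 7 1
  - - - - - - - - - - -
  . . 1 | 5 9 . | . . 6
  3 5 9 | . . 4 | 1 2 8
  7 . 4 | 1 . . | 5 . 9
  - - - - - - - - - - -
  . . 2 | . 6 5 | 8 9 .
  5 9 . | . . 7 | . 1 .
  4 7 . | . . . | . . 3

Step 1. [r8c9∈{2,4}] col 9 places 2 nowhere but r8c9 ⇒ r8c9=2.
Step 2. [r2c6∈{6}] only 6 remains possible at r2c6. So r2c6=6.
Step 3. [r3c5∈{5,8}] row 3 places 8 nowhere but r3c5, so r3c5=8.
Step 4. [r6c8∈{3}] only 3 remains possible at r6c8 ⇒ r6c8=3.
Step 5. [r7c2∈{1,3}] in row 7, 3 fits only at r7c2. So r7c2=3.
Step 6. [r6c6∈{8}] only 8 remains possible at r6c6. So r6c6=8.
Step 7. [r7c4∈{4}] only 4 remains possible at r7c4 ⇒ r7c4=4.
Step 8. [r3c1∈{6}] r3c1's peers cover all but 6. So r3c1=6.
Step 9. [r9c4∈{2,8}] across col 4, 2 lands solely at r9c4 ⇒ r9c4=2.
Step 10. [r9c7∈{6}] r9c7 is down to just 6 ⇒ r9c7=6.
Step 11. [r4c8∈{4}] nothing but 4 survives at r4c8. So r4c8=4.
Step 12. [r5c4∈{6,7}] row 5 places 6 nowhere but r5c4 ⇒ r5c4=6.
Step 13. [r8c3∈{6,8}] r8c3 is the only open cell in row 8 admitting 6 ⇒ r8c3=6.
Step 14. [r2c1∈{1,9}] row 2 places 9 nowhere but r2c1. So r2c1=9.
Step 15. [r2c2∈{1}] r2c2 is down to just 1, so r2c2=1.
Step 16. [r1c5∈{5}] r1c5 has the single candidate 5 ⇒ r1c5=5.
Step 17. [r1c9∈{4}] r1c9 is down to just 4 ⇒ r1c9=4.
Step 18. [r4c2∈{8}] only 8 remains possible at r4c2, so r4c2=8.
Step 19. [r9c8∈{5}] r9c8's peers cover all but 5, so r9c8=5.
Step 20. [r8c5∈{3}] r8c5's peers cover all but 3, so r8c5=3.
Step 21. [r8c4∈{8}] nothing but 8 survives at r8c4. So r8c4=8.
Step 22. [r9c5∈{1}] r9c5 has the single candidate 1, so r9c5=1.
Step 23. [r7c1∈{1}] r7c1's peers cover all but 1, so r7c1=1.
Step 24. [r8c7∈{4}] nothing but 4 survives at r8c7 ⇒ r8c7=4.
Step 25. [r6c2∈{6}] only 6 remains possible at r6c2. So r6c2=6.
Step 26. [r3c3∈{5}] nothing but 5 survives at r3c3, so r3c3=5.
Step 27. [r4c1∈{2}] only 2 remains possible at r4c1, so r4c1=2.
Step 28. [r9c6∈{9}] r9c6 has the single candidate 9 ⇒ r9c6=9.
Step 29. [r2c4∈{7}] only 7 remains possible at r2c4 ⇒ r2c4=7.
Step 30. [r3c2∈{4}] r3c2 has the single candidate 4. So r3c2=4.
Step 31. [r5c5∈{7}] r5c5 is down to just 7 ⇒ r5c5=7.
Step 32. [r4c7∈{7}] nothing but 7 survives at r4c7 ⇒ r4c7=7.
Step 33. [r2c3∈{3}] r2c3 has the single candidate 3, so r2c3=3.
Step 34. [r4c6∈{3}] only 3 remains possible at r4c6. So r4c6=3.
Step 35. [r7c9∈{7}] r7c9 is down to just 7 ⇒ r7c9=7.
Step 36. [r9c3∈{8}] r9c3 is down to just 8. So r9c3=8.
Step 37. [r2c7∈{2}] nothing but 2 survives at r2c7. So r2c7=2.
Step 38. [r6c5∈{2}] r6c5's peers cover all but 2 ⇒ r6c5=2.

Answer: 8 2 7 9 5 1 3 6 4 / 9 1 3 7 4 6 2 8 5 / 6 4 5 3 8 2 9 7 1 / 2 8 1 5 9 3 7 4 6 / 3 5 9 6 7 4 1 2 8 / 7 6 4 1 2 8 5 3 9 / 1 3 2 4 6 5 8 9 7 / 5 9 6 8 3 7 4 1 2 / 4 7 8 2 1 9 6 5 3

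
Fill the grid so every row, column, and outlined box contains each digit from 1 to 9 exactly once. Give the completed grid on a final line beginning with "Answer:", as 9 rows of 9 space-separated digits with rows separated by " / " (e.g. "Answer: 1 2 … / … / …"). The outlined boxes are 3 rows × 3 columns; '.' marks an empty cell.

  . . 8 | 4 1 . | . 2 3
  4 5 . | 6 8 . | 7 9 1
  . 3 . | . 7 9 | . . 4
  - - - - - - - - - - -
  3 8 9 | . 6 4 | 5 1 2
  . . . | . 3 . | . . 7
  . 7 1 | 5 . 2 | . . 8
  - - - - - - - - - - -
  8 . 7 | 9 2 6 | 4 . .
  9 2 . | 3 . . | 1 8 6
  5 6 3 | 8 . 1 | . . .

Step 1. [r6c1∈{6}] only 6 remains possible at r6c1. So r6c1=6.
Step 2. [r5c7∈{6,9}] 9 has one home in row 5: r5c7, so r5c7=9.
Step 3. [r3c3∈{2,6}] in col 3, 6 fits only at r3c3 ⇒ r3c3=6.
Step 4. [r5c1∈{2}] r5c1 has the single candidate 2, so r5c1=2.
Step 5. [r8c5∈{4,5}] 5 has one home in col 5: r8c5, so r8c5=5.
Step 6. [r6c8∈{3,4}] in row 6, 4 fits only at r6c8, so r6c8=4.
Step 7. [r7c9∈{5}] r7c9's peers cover all but 5, so r7c9=5.
Step 8. [r5c3∈{4,5}] across row 5, 5 lands solely at r5c3 ⇒ r5c3=5.
Step 9. [r2c3∈{2}] only 2 remains possible at r2c3 ⇒ r2c3=2.
Step 10. [r1c1∈{7}] r1c1 has the single candidate 7 ⇒ r1c1=7.
Step 11. [r9c8∈{7}] only 7 remains possible at r9c8. So r9c8=7.
Step 12. [r9c5∈{4}] nothing but 4 survives at r9c5, so r9c5=4.
Step 13. [r5c6∈{8}] r5c6 has the single candidate 8, so r5c6=8.
Step 14. [r7c2∈{1}] r7c2 is down to just 1 ⇒ r7c2=1.
Step 15. [r3c7∈{8}] r3c7 is down to just 8, so r3c7=8.
Step 16. [r1c6∈{5}] r1c6 has the single candidate 5 ⇒ r1c6=5.
Step 17. [r9c7∈{2}] r9c7's peers cover all but 2, so r9c7=2.
Step 18. [r3c1∈{1}] nothing but 1 survives at r3c1 ⇒ r3c1=1.
Step 19. [r2c6∈{3}] r2c6 is down to just 3 ⇒ r2c6=3.
Step 20. [r9c9∈{9}] only 9 remains possible at r9c9 ⇒ r9c9=9.
Step 21. [r3c8∈{5}] only 5 remains possible at r3c8, so r3c8=5.
Step 22. [r5c8∈{6}] r5c8 is down to just 6, so r5c8=6.
Step 23. [r7c8∈{3}] r7c8 is down to just 3, so r7c8=3.
Step 24. [r1c7∈{6}] r1c7 has the single candidate 6. So r1c7=6.
Step 25. [r3c4∈{2}] r3c4 has the single candidate 2 ⇒ r3c4=2.
Step 26. [r1c2∈{9}] r1c2 has the single candidate 9. So r1c2=9.
Step 27. [r6c7∈{3}] r6c7 has the single candidate 3 ⇒ r6c7=3.
Step 28. [r6c5∈{9}] nothing but 9 survives at r6c5 ⇒ r6c5=9.
Step 29. [r4c4∈{7}] nothing but 7 survives at r4c4 ⇒ r4c4=7.
Step 30. [r5c2∈{4}] r5c2 has the single candidate 4, so r5c2=4.
Step 31. [r8c3∈{4}] r8c3 is down to just 4, so r8c3=4.
Step 32. [r8c6∈{7}] r8c6 has the single candidate 7 ⇒ r8c6=7.
Step 33. [r5c4∈{1}] only 1 remains possible at r5c4, so r5c4=1.

Answer: 7 9 8 4 1 5 6 2 3 / 4 5 2 6 8 3 7 9 1 / 1 3 6 2 7 9 8 5 4 / 3 8 9 7 6 4 5 1 2 / 2 4 5 1 3 8 9 6 7 / 6 7 1 5 9 2 3 4 8 / 8 1 7 9 2 6 4 3 5 / 9 2 4 3 5 7 1 8 6 / 5 6 3 8 4 1 2 7 9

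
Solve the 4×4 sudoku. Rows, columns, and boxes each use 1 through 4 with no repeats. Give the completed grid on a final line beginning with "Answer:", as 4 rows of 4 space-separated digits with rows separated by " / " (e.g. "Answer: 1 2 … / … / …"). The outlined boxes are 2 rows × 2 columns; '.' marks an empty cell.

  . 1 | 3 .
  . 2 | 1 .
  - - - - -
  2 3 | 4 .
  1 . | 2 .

Step 1. [r2c4∈{4}] only 4 remains possible at r2c4. So r2c4=4.
Step 2. [r3c4∈{1}] r3c4 is down to just 1. So r3c4=1.
Step 3. [r4c4∈{3}] only 3 remains possible at r4c4, so r4c4=3.
Step 4. [r1c4∈{2}] only 2 remains possible at r1c4, so r1c4=2.
Step 5. [r1c1∈{4}] r1c1 has the single candidate 4. So r1c1=4.
Step 6. [r2c1∈{3}] r2c1 has the single candidate 3, so r2c1=3.
Step 7. [r4c2∈{4}] only 4 remains possible at r4c2, so r4c2=4.

Answer: 4 1 3 2 / 3 2 1 4 / 2 3 4 1 / 1 4 2 3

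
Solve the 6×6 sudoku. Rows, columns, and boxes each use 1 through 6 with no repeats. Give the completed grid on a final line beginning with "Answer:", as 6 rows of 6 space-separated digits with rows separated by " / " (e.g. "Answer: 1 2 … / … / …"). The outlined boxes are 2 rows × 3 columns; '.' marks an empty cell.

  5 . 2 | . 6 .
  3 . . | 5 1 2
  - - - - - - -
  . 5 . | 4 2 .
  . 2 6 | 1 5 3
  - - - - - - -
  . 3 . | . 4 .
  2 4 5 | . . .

Step 1. [r5c1∈{1,6}] r5c1 is the only open cell in col 1 admitting 6, so r5c1=6.
Step 2. [r5c3∈{1}] r5c3's peers cover all but 1. So r5c3=1.
Step 3. [r6c4∈{3,6}] across col 4, 6 lands solely at r6c4. So r6c4=6.
Step 4. [r5c4∈{2}] r5c4 is down to just 2, so r5c4=2.
Step 5. [r5c6∈{5}] r5c6's peers cover all but 5. So r5c6=5.
Step 6. [r1c6∈{4}] r1c6 is down to just 4, so r1c6=4.
Step 7. [r6c5∈{3}] r6c5 has the single candidate 3, so r6c5=3.
Step 8. [r3c6∈{6}] nothing but 6 survives at r3c6, so r3c6=6.
Step 9. [r1c4∈{3}] r1c4 is down to just 3 ⇒ r1c4=3.
Step 10. [r3c1∈{1}] nothing but 1 survives at r3c1 ⇒ r3c1=1.
Step 11. [r3c3∈{3}] only 3 remains possible at r3c3, so r3c3=3.
Step 12. [r2c2∈{6}] nothing but 6 survives at r2c2 ⇒ r2c2=6.
Step 13. [r2c3∈{4}] only 4 remains possible at r2c3 ⇒ r2c3=4.
Step 14. [r4c1∈{4}] r4c1 is down to just 4 ⇒ r4c1=4.
Step 15. [r1c2∈{1}] only 1 remains possible at r1c2, so r1c2=1.
Step 16. [r6c6∈{1}] r6c6's peers cover all but 1 ⇒ r6c6=1.

Answer: 5 1 2 3 6 4 / 3 6 4 5 1 2 / 1 5 3 4 2 6 / 4 2 6 1 5 3 / 6 3 1 2 4 5 / 2 4 5 6 3 1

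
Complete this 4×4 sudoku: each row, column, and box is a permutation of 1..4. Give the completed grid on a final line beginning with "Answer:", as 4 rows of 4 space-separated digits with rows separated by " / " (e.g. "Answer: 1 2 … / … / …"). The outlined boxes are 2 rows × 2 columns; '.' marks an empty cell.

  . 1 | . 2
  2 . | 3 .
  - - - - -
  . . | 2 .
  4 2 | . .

Step 1. [r2c4∈{1,4}] in row 2, 1 fits only at r2c4, so r2c4=1.
Step 2. [r3c2∈{3}] r3c2 is down to just 3. So r3c2=3.
Step 3. [r4c4∈{3}] r4c4 is down to just 3, so r4c4=3.
Step 4. [r4c3∈{1}] only 1 remains possible at r4c3. So r4c3=1.
Step 5. [r2c2∈{4}] r2c2 has the single candidate 4, so r2c2=4.
Step 6. [r1c3∈{4}] r1c3 has the single candidate 4, so r1c3=4.
Step 7. [r3c4∈{4}] r3c4's peers cover all but 4, so r3c4=4.
Step 8. [r1c1∈{3}] only 3 remains possible at r1c1. So r1c1=3.
Step 9. [r3c1∈{1}] r3c1 has the single candidate 1 ⇒ r3c1=1.

Answer: 3 1 4 2 / 2 4 3 1 / 1 3 2 4 / 4 2 1 3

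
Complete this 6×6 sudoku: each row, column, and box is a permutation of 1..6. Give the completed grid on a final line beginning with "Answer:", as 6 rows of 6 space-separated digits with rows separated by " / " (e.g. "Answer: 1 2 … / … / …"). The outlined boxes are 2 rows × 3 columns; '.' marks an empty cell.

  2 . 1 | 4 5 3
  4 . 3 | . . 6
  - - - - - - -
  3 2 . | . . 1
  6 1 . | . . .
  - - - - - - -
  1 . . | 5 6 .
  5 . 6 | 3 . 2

Step 1. [r3c5∈{4}] nothing but 4 survives at r3c5. So r3c5=4.
Step 2. [r4c4∈{2}] nothing but 2 survives at r4c4 ⇒ r4c4=2.
Step 3. [r6c2∈{4}] nothing but 4 survives at r6c2. So r6c2=4.
Step 4. [r4c6∈{5}] nothing but 5 survives at r4c6, so r4c6=5.
Step 5. [r2c5∈{1,2}] in row 2, 2 fits only at r2c5 ⇒ r2c5=2.
Step 6. [r4c3∈{4}] r4c3 is down to just 4, so r4c3=4.
Step 7. [r6c5∈{1}] r6c5's peers cover all but 1, so r6c5=1.
Step 8. [r2c4∈{1}] r2c4 is down to just 1 ⇒ r2c4=1.
Step 9. [r3c4∈{6}] r3c4 is down to just 6, so r3c4=6.
Step 10. [r3c3∈{5}] only 5 remains possible at r3c3. So r3c3=5.
Step 11. [r5c3∈{2}] nothing but 2 survives at r5c3, so r5c3=2.
Step 12. [r5c6∈{4}] r5c6's peers cover all but 4 ⇒ r5c6=4.
Step 13. [r1c2∈{6}] r1c2's peers cover all but 6. So r1c2=6.
Step 14. [r2c2∈{5}] r2c2's peers cover all but 5. So r2c2=5.
Step 15. [r5c2∈{3}] nothing but 3 survives at r5c2 ⇒ r5c2=3.
Step 16. [r4c5∈{3}] r4c5 has the single candidate 3. So r4c5=3.

Answer: 2 6 1 4 5 3 / 4 5 3 1 2 6 / 3 2 5 6 4 1 / 6 1 4 2 3 5 / 1 3 2 5 6 4 / 5 4 6 3 1 2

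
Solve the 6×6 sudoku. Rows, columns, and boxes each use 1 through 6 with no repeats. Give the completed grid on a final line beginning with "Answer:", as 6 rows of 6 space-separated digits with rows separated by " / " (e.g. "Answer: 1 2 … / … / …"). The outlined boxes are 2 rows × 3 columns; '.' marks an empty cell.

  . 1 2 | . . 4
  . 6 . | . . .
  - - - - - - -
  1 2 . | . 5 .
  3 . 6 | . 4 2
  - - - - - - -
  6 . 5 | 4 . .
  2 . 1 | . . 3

Step 1. [r2c6∈{1,5}] 5 has one home in col 6: r2c6 ⇒ r2c6=5.
Step 2. [r3c4∈{3,6}] 3 has one home in row 3: r3c4, so r3c4=3.
Step 3. [r1c4∈{6}] nothing but 6 survives at r1c4 ⇒ r1c4=6.
Step 4. [r2c3∈{3,4}] across col 3, 3 lands solely at r2c3 ⇒ r2c3=3.
Step 5. [r5c5∈{1,2}] in row 5, 2 fits only at r5c5 ⇒ r5c5=2.
Step 6. [r4c4∈{1}] only 1 remains possible at r4c4, so r4c4=1.
Step 7. [r6c4∈{5}] r6c4 is down to just 5, so r6c4=5.
Step 8. [r3c6∈{6}] r3c6's peers cover all but 6. So r3c6=6.
Step 9. [r5c6∈{1}] only 1 remains possible at r5c6. So r5c6=1.
Step 10. [r6c5∈{6}] r6c5's peers cover all but 6 ⇒ r6c5=6.
Step 11. [r2c4∈{2}] r2c4's peers cover all but 2, so r2c4=2.
Step 12. [r2c1∈{4}] only 4 remains possible at r2c1, so r2c1=4.
Step 13. [r5c2∈{3}] r5c2 has the single candidate 3, so r5c2=3.
Step 14. [r2c5∈{1}] only 1 remains possible at r2c5, so r2c5=1.
Step 15. [r6c2∈{4}] r6c2's peers cover all but 4, so r6c2=4.
Step 16. [r1c5∈{3}] only 3 remains possible at r1c5 ⇒ r1c5=3.
Step 17. [r4c2∈{5}] nothing but 5 survives at r4c2. So r4c2=5.
Step 18. [r3c3∈{4}] r3c3 has the single candidate 4. So r3c3=4.
Step 19. [r1c1∈{5}] nothing but 5 survives at r1c1, so r1c1=5.

Answer: 5 1 2 6 3 4 / 4 6 3 2 1 5 / 1 2 4 3 5 6 / 3 5 6 1 4 2 / 6 3 5 4 2 1 / 2 4 1 5 6 3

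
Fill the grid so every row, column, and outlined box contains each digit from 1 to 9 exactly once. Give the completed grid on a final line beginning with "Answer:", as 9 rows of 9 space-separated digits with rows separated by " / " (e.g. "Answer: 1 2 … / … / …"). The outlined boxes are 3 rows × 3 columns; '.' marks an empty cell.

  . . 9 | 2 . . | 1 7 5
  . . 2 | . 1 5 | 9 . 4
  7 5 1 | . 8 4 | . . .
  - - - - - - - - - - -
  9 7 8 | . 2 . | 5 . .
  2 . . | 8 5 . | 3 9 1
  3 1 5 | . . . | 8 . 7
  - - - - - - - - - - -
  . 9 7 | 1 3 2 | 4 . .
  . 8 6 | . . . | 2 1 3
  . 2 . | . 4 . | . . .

Step 1. [r4c9∈{6}] r4c9 has the single candidate 6 ⇒ r4c9=6.
Step 2. [r1c5∈{6}] r1c5 has the single candidate 6. So r1c5=6.
Step 3. [r7c8∈{5,6,8}] row 7 places 6 nowhere but r7c8 ⇒ r7c8=6.
Step 4. [r8c5∈{7,9}] col 5 places 7 nowhere but r8c5 ⇒ r8c5=7.
Step 5. [r9c6∈{6,8,9}] in col 6, 8 fits only at r9c6, so r9c6=8.
Step 6. [r1c6∈{3}] r1c6 has the single candidate 3 ⇒ r1c6=3.
Step 7. [r8c6∈{9}] r8c6 has the single candidate 9 ⇒ r8c6=9.
Step 8. [r5c2∈{4,6}] in box 4, 6 fits only at r5c2, so r5c2=6.
Step 9. [r4c8∈{4}] r4c8's peers cover all but 4 ⇒ r4c8=4.
Step 10. [r3c8∈{2,3}] r3c8 is the only open cell in row 3 admitting 3, so r3c8=3.
Step 11. [r7c1∈{5}] nothing but 5 survives at r7c1. So r7c1=5.
Step 12. [r6c4∈{4,6,9}] 4 has one home in row 6: r6c4 ⇒ r6c4=4.
Step 13. [r1c1∈{4,8}] across row 1, 8 lands solely at r1c1 ⇒ r1c1=8.
Step 14. [r8c4∈{5}] nothing but 5 survives at r8c4, so r8c4=5.
Step 15. [r4c6∈{1}] r4c6 has the single candidate 1, so r4c6=1.
Step 16. [r2c8∈{8}] nothing but 8 survives at r2c8 ⇒ r2c8=8.
Step 17. [r9c1∈{1}] r9c1's peers cover all but 1 ⇒ r9c1=1.
Step 18. [r9c3∈{3}] only 3 remains possible at r9c3 ⇒ r9c3=3.
Step 19. [r5c6∈{7}] only 7 remains possible at r5c6, so r5c6=7.
Step 20. [r9c8∈{5}] r9c8's peers cover all but 5, so r9c8=5.
Step 21. [r4c4∈{3}] only 3 remains possible at r4c4, so r4c4=3.
Step 22. [r5c3∈{4}] only 4 remains possible at r5c3 ⇒ r5c3=4.
Step 23. [r6c6∈{6}] r6c6 is down to just 6. So r6c6=6.
Step 24. [r2c4∈{7}] r2c4's peers cover all but 7. So r2c4=7.
Step 25. [r7c9∈{8}] r7c9's peers cover all but 8, so r7c9=8.
Step 26. [r6c8∈{2}] r6c8's peers cover all but 2. So r6c8=2.
Step 27. [r3c4∈{9}] only 9 remains possible at r3c4 ⇒ r3c4=9.
Step 28. [r9c9∈{9}] r9c9 has the single candidate 9. So r9c9=9.
Step 29. [r9c4∈{6}] r9c4's peers cover all but 6, so r9c4=6.
Step 30. [r9c7∈{7}] r9c7 has the single candidate 7. So r9c7=7.
Step 31. [r3c9∈{2}] r3c9 is down to just 2, so r3c9=2.
Step 32. [r1c2∈{4}] r1c2's peers cover all but 4 ⇒ r1c2=4.
Step 33. [r2c2∈{3}] r2c2 has the single candidate 3. So r2c2=3.
Step 34. [r6c5∈{9}] r6c5's peers cover all but 9, so r6c5=9.
Step 35. [r8c1∈{4}] r8c1's peers cover all but 4. So r8c1=4.
Step 36. [r2c1∈{6}] only 6 remains possible at r2c1, so r2c1=6.
Step 37. [r3c7∈{6}] nothing but 6 survives at r3c7 ⇒ r3c7=6.

Answer: 8 4 9 2 6 3 1 7 5 / 6 3 2 7 1 5 9 8 4 / 7 5 1 9 8 4 6 3 2 / 9 7 8 3 2 1 5 4 6 / 2 6 4 8 5 7 3 9 1 / 3 1 5 4 9 6 8 2 7 / 5 9 7 1 3 2 4 6 8 / 4 8 6 5 7 9 2 1 3 / 1 2 3 6 4 8 7 5 9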